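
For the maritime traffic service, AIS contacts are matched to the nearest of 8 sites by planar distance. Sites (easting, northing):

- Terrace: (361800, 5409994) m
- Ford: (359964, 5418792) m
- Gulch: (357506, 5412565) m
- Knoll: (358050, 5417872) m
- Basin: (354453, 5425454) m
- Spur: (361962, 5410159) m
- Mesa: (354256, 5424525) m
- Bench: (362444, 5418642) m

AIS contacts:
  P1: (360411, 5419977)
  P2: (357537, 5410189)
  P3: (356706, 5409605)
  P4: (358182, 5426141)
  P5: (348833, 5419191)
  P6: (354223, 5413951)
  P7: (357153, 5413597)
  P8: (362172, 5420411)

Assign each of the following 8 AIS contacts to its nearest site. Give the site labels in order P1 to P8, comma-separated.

P1 → Ford (d²=1604034.00)
P2 → Gulch (d²=5646337.00)
P3 → Gulch (d²=9401600.00)
P4 → Basin (d²=14377410.00)
P5 → Mesa (d²=57860485.00)
P6 → Gulch (d²=12699085.00)
P7 → Gulch (d²=1189633.00)
P8 → Bench (d²=3203345.00)

Ford, Gulch, Gulch, Basin, Mesa, Gulch, Gulch, Bench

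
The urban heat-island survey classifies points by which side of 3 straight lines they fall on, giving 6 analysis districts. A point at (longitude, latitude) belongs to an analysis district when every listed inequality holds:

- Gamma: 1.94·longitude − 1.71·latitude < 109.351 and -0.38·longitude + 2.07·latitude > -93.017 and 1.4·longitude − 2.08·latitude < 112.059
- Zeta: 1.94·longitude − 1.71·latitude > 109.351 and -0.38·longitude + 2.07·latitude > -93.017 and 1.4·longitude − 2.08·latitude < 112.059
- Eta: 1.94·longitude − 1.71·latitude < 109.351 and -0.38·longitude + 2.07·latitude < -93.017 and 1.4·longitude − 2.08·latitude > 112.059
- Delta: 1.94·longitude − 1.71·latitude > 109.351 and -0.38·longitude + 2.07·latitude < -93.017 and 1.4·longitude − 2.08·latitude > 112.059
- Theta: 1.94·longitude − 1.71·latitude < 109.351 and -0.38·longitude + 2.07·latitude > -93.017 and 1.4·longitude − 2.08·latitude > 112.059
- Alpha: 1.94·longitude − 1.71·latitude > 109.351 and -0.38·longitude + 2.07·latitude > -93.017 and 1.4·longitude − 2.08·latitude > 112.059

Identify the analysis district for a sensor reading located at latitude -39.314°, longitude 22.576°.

1.94·22.576 − 1.71·-39.314 = 111.024, which is > 109.351
-0.38·22.576 + 2.07·-39.314 = -89.959, which is > -93.017
1.4·22.576 − 2.08·-39.314 = 113.380, which is > 112.059
This sign pattern matches Alpha.

Alpha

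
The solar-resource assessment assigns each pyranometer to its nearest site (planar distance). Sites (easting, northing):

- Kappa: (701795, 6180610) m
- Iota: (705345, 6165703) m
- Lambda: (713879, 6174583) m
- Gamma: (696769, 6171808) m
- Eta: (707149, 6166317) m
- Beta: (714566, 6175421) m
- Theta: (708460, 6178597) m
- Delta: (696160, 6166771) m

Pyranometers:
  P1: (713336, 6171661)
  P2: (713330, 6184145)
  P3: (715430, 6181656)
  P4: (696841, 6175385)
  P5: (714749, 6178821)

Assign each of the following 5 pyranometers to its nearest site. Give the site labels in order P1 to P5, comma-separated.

P1 → Lambda (d²=8832933.00)
P2 → Theta (d²=54497204.00)
P3 → Beta (d²=39621721.00)
P4 → Gamma (d²=12800113.00)
P5 → Beta (d²=11593489.00)

Lambda, Theta, Beta, Gamma, Beta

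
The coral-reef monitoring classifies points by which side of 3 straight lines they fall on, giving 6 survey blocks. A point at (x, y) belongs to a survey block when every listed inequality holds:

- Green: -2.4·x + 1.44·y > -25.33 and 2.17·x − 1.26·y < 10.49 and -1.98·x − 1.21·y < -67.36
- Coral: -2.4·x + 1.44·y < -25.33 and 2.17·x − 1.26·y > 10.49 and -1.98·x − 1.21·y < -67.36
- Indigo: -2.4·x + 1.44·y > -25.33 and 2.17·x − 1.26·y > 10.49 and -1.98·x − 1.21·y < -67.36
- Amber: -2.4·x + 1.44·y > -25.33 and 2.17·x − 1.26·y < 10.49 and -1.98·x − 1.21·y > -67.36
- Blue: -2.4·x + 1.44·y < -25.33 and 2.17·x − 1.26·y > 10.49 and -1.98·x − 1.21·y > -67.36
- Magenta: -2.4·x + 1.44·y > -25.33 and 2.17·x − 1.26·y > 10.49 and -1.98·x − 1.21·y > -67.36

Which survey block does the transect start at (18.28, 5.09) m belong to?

Blue

-2.4·18.28 + 1.44·5.09 = -36.542, which is < -25.33
2.17·18.28 − 1.26·5.09 = 33.254, which is > 10.49
-1.98·18.28 − 1.21·5.09 = -42.353, which is > -67.36
This sign pattern matches Blue.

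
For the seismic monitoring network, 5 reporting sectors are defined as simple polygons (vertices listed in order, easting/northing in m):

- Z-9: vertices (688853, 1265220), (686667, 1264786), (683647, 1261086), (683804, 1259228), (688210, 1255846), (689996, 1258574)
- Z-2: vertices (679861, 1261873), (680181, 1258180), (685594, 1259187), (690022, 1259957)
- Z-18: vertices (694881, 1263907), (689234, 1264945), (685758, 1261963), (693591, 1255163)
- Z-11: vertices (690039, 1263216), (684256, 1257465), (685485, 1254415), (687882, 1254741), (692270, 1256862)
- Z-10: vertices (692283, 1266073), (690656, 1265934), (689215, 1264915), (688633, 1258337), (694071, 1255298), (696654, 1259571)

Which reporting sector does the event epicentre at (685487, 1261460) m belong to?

Cast a ray rightward from (685487, 1261460). For each polygon, the edges (by vertex number in listed order) whose endpoints lie on opposite sides of northing = 1261460, where each meets that height, and whether that is right or left of the point:
Z-9: 2–3 at easting≈683952.3 (left), 6–1 at easting≈689499.7 (right) → 1 crossing.
Z-2: 1–2 at easting≈679896.8 (left), 4–1 at easting≈682051.2 (left) → 0 crossings.
Z-18: 3–4 at easting≈686337.4 (right), 4–1 at easting≈694520.0 (right) → 2 crossings.
Z-11: 1–2 at easting≈688273.2 (right), 5–1 at easting≈690655.6 (right) → 2 crossings.
Z-10: 3–4 at easting≈688909.3 (right), 6–1 at easting≈695384.1 (right) → 2 crossings.
Only Z-9 has an odd count, so the point is inside Z-9.

Z-9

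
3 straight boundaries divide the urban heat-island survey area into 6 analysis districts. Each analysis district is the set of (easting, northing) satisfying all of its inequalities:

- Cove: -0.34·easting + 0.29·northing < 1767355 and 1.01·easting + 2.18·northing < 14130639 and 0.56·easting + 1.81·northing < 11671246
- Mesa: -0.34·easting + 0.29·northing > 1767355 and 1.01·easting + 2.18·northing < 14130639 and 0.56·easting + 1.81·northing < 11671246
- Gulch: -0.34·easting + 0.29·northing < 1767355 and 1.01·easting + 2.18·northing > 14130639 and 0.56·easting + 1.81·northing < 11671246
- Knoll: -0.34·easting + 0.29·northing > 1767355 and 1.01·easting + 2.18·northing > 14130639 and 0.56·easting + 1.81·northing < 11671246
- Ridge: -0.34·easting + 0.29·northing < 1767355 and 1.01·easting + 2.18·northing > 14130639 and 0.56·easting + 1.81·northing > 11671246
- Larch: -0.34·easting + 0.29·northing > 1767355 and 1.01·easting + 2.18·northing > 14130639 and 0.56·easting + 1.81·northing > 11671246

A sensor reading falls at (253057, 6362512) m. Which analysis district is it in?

Cove

-0.34·253057 + 0.29·6362512 = 1759089.100, which is < 1767355
1.01·253057 + 2.18·6362512 = 14125863.730, which is < 14130639
0.56·253057 + 1.81·6362512 = 11657858.640, which is < 11671246
This sign pattern matches Cove.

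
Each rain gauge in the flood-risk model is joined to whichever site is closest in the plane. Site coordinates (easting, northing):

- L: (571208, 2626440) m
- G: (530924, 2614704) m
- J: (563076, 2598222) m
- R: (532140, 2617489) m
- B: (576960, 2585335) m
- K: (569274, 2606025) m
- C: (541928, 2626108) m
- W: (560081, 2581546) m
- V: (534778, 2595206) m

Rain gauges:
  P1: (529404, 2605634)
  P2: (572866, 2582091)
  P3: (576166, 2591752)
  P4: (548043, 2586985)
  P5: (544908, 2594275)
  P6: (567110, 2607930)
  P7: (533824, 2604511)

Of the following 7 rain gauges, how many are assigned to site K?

1

P1 → G
P2 → B
P3 → B
P4 → W
P5 → V
P6 → K
P7 → V
1 of the 7 goes to K.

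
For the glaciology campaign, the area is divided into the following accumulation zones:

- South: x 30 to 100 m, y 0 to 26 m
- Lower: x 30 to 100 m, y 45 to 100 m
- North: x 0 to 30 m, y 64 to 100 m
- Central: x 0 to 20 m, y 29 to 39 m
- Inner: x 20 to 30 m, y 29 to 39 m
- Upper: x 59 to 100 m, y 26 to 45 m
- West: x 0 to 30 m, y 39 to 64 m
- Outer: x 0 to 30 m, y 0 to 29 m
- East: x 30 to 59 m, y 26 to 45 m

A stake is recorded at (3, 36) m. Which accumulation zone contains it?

Central

The point has x = 3 and y = 36.
Only Central satisfies 0 ≤ x ≤ 20 and 29 ≤ y ≤ 39.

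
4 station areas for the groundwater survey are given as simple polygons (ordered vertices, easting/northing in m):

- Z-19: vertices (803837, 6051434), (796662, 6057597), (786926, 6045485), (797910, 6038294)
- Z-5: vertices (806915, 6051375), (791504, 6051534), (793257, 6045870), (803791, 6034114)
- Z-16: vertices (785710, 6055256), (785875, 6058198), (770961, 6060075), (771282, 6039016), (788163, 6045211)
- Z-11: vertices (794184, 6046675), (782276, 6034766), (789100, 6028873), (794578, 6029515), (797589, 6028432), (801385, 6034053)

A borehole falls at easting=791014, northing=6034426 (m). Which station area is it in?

Cast a ray rightward from (791014, 6034426). For each polygon, the edges (by vertex number in listed order) whose endpoints lie on opposite sides of northing = 6034426, where each meets that height, and whether that is right or left of the point:
Z-19: no edge straddles that height → 0 crossings.
Z-5: 3–4 at easting≈803511.4 (right), 4–1 at easting≈803847.5 (right) → 2 crossings.
Z-16: no edge straddles that height → 0 crossings.
Z-11: 2–3 at easting≈782669.7 (left), 6–1 at easting≈801172.2 (right) → 1 crossing.
Only Z-11 has an odd count, so the point is inside Z-11.

Z-11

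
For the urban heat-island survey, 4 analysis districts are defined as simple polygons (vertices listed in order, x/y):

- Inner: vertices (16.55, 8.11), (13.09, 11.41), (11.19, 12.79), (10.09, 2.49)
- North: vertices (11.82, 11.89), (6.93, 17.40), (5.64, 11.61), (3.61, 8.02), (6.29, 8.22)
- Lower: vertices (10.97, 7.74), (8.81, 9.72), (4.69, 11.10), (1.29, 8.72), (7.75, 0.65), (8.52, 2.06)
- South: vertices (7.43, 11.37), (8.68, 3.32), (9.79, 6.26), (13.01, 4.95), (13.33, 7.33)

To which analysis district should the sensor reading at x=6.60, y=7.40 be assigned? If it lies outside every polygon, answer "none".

Cast a ray rightward from (6.60, 7.40). For each polygon, the edges (by vertex number in listed order) whose endpoints lie on opposite sides of y = 7.40, where each meets that height, and whether that is right or left of the point:
Inner: 3–4 at x≈10.614 (right), 4–1 at x≈15.734 (right) → 2 crossings.
North: no edge straddles that height → 0 crossings.
Lower: 4–5 at x≈2.347 (left), 6–1 at x≈10.823 (right) → 1 crossing.
South: 1–2 at x≈8.046 (right), 5–1 at x≈13.228 (right) → 2 crossings.
Only Lower has an odd count, so the point is inside Lower.

Lower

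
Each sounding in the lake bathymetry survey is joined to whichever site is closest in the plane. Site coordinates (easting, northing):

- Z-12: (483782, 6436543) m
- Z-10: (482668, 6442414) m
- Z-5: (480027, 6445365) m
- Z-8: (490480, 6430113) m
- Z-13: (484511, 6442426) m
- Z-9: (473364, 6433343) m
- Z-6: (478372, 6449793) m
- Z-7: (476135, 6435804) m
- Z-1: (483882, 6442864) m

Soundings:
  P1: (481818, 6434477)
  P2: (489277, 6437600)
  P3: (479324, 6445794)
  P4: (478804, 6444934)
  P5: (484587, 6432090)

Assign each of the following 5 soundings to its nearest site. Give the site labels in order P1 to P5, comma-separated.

Z-12, Z-12, Z-5, Z-5, Z-12

P1 → Z-12 (d²=8125652.00)
P2 → Z-12 (d²=31312274.00)
P3 → Z-5 (d²=678250.00)
P4 → Z-5 (d²=1681490.00)
P5 → Z-12 (d²=20477234.00)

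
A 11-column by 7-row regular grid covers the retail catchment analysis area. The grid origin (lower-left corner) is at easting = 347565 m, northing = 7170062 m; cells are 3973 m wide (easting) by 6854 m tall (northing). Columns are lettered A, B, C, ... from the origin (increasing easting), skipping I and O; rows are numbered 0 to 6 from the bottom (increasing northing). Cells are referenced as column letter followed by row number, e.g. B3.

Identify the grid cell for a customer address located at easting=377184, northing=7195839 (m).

Column index: ⌊(377184 − 347565) / 3973⌋ = ⌊7.455⌋ = 7 → column H
Row offset from origin: ⌊(7195839 − 7170062) / 6854⌋ = ⌊3.761⌋ = 3 → row 3

H3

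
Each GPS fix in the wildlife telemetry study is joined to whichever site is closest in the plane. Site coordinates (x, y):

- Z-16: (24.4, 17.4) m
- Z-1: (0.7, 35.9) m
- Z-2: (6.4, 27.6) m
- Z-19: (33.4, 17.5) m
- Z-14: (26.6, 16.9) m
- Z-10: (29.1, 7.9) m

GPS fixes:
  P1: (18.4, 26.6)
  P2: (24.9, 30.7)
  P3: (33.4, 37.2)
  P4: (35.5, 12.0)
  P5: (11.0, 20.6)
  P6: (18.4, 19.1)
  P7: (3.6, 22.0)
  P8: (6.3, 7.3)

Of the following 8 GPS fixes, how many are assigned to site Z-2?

3

P1 → Z-16
P2 → Z-16
P3 → Z-19
P4 → Z-19
P5 → Z-2
P6 → Z-16
P7 → Z-2
P8 → Z-2
3 of the 8 go to Z-2.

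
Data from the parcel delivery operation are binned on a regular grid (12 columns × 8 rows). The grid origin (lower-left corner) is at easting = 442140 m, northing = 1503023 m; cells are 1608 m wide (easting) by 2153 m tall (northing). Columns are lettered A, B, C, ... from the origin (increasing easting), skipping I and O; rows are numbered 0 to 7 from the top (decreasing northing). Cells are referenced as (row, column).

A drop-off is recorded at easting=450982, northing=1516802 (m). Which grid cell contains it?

Column index: ⌊(450982 − 442140) / 1608⌋ = ⌊5.499⌋ = 5 → column F
Row offset from origin: ⌊(1516802 − 1503023) / 2153⌋ = ⌊6.400⌋ = 6 → row 1 (counted from top)

(1, F)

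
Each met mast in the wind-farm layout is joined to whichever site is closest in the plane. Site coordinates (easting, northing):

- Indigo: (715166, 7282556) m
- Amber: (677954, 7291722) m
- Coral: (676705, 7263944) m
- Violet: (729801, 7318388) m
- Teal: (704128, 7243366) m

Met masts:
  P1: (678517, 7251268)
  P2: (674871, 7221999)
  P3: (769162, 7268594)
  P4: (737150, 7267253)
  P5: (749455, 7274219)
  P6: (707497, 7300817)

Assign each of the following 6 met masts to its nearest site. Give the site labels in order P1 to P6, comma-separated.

P1 → Coral (d²=163964320.00)
P2 → Teal (d²=1312520738.00)
P3 → Indigo (d²=3110505460.00)
P4 → Indigo (d²=717478065.00)
P5 → Indigo (d²=1245241090.00)
P6 → Indigo (d²=392277682.00)

Coral, Teal, Indigo, Indigo, Indigo, Indigo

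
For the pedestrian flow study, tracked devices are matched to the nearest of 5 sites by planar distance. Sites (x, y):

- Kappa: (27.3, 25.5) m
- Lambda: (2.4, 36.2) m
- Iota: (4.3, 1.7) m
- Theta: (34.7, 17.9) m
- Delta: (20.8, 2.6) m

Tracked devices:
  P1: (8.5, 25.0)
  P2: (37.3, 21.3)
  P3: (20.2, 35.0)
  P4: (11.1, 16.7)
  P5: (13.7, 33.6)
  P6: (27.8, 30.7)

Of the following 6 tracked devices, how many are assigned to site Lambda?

2

P1 → Lambda
P2 → Theta
P3 → Kappa
P4 → Iota
P5 → Lambda
P6 → Kappa
2 of the 6 go to Lambda.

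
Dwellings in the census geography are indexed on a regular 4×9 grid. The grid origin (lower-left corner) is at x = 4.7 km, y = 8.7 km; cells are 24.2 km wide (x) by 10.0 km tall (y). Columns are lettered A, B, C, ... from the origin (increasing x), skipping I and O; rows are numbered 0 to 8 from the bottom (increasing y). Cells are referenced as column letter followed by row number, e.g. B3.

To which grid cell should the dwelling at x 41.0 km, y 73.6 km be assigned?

Column index: ⌊(41.0 − 4.7) / 24.2⌋ = ⌊1.500⌋ = 1 → column B
Row offset from origin: ⌊(73.6 − 8.7) / 10.0⌋ = ⌊6.490⌋ = 6 → row 6

B6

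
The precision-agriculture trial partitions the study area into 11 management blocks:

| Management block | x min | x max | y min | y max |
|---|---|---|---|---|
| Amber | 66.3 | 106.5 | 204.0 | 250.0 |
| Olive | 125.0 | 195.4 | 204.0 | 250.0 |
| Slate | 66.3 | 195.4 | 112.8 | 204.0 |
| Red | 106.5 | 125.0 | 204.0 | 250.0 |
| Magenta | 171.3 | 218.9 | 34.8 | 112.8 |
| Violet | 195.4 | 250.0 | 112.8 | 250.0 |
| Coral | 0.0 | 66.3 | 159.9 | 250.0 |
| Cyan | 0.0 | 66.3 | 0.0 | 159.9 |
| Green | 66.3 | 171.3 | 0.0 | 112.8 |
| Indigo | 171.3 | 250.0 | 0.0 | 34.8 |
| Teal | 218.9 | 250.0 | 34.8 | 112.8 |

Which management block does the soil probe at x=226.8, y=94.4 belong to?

Teal

The point has x = 226.8 and y = 94.4.
Only Teal satisfies 218.9 ≤ x ≤ 250.0 and 34.8 ≤ y ≤ 112.8.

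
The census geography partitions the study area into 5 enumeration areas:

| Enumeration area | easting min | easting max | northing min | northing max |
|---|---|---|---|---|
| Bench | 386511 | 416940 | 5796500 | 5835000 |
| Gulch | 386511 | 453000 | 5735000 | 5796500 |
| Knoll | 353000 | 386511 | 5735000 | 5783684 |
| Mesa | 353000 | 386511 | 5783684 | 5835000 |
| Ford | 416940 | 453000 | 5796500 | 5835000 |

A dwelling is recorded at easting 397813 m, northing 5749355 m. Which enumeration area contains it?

The point has easting = 397813 and northing = 5749355.
Only Gulch satisfies 386511 ≤ easting ≤ 453000 and 5735000 ≤ northing ≤ 5796500.

Gulch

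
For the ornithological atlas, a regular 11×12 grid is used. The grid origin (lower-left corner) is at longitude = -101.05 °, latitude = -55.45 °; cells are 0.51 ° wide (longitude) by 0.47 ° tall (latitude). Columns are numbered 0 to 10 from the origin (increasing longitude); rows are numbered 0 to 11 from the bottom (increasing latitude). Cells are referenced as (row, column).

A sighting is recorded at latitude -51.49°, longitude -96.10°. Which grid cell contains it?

(8, 9)

Column index: ⌊(-96.10 − -101.05) / 0.51⌋ = ⌊9.706⌋ = 9
Row offset from origin: ⌊(-51.49 − -55.45) / 0.47⌋ = ⌊8.426⌋ = 8 → row 8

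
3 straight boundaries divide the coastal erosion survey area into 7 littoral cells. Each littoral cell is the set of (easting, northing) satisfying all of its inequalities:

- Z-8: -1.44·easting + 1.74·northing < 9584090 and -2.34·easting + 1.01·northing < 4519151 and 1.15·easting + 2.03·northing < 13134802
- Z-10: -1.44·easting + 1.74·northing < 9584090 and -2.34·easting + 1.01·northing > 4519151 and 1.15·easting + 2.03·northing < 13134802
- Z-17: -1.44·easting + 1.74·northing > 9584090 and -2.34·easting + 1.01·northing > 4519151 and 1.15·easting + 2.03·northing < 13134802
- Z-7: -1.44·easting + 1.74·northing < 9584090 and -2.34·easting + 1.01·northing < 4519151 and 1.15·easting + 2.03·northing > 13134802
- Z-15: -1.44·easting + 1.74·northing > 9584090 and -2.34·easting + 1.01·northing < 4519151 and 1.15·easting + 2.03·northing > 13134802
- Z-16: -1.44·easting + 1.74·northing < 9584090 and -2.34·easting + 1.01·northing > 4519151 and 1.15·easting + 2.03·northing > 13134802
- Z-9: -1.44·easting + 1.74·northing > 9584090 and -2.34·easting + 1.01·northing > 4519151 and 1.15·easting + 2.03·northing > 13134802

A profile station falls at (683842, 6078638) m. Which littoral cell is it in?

Z-17

-1.44·683842 + 1.74·6078638 = 9592097.640, which is > 9584090
-2.34·683842 + 1.01·6078638 = 4539234.100, which is > 4519151
1.15·683842 + 2.03·6078638 = 13126053.440, which is < 13134802
This sign pattern matches Z-17.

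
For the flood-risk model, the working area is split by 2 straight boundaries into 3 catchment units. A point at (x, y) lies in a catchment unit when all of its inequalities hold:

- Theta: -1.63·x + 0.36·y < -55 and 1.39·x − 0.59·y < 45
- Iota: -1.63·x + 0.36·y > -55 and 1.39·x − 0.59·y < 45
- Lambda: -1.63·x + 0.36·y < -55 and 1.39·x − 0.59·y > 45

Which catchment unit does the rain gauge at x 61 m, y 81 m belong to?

-1.63·61 + 0.36·81 = -70.270, which is < -55
1.39·61 − 0.59·81 = 37.000, which is < 45
This sign pattern matches Theta.

Theta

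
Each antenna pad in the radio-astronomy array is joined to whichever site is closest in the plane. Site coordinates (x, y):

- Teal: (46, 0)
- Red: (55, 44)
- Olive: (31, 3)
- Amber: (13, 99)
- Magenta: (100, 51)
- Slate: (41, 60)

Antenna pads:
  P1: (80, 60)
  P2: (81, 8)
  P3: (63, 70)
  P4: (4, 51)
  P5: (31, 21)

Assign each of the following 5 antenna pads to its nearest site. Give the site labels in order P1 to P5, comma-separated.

P1 → Magenta (d²=481.00)
P2 → Teal (d²=1289.00)
P3 → Slate (d²=584.00)
P4 → Slate (d²=1450.00)
P5 → Olive (d²=324.00)

Magenta, Teal, Slate, Slate, Olive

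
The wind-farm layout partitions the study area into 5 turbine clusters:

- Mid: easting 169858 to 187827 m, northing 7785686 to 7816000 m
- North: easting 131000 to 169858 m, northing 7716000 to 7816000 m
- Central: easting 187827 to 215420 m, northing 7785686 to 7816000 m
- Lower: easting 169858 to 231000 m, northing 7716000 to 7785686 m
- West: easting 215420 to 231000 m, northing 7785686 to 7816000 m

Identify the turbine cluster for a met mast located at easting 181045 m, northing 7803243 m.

Mid

The point has easting = 181045 and northing = 7803243.
Only Mid satisfies 169858 ≤ easting ≤ 187827 and 7785686 ≤ northing ≤ 7816000.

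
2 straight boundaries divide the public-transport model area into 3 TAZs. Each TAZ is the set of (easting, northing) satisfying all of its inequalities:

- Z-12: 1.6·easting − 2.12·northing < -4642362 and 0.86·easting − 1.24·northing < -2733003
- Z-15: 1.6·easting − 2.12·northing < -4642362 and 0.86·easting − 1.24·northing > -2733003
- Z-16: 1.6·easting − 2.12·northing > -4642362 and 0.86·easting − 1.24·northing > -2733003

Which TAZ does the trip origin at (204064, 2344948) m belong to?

Z-15

1.6·204064 − 2.12·2344948 = -4644787.360, which is < -4642362
0.86·204064 − 1.24·2344948 = -2732240.480, which is > -2733003
This sign pattern matches Z-15.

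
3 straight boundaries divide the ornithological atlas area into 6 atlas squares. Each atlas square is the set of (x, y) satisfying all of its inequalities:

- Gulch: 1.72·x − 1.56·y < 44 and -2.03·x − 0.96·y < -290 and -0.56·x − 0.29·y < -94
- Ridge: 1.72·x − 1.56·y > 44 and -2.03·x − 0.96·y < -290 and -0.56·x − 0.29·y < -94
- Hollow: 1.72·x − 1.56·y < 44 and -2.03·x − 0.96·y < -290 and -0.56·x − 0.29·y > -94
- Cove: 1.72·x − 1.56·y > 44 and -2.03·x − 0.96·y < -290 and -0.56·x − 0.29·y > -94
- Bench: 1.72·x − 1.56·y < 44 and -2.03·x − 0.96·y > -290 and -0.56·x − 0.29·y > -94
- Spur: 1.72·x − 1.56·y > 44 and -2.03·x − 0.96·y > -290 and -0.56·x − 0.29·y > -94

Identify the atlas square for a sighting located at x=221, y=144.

1.72·221 − 1.56·144 = 155.480, which is > 44
-2.03·221 − 0.96·144 = -586.870, which is < -290
-0.56·221 − 0.29·144 = -165.520, which is < -94
This sign pattern matches Ridge.

Ridge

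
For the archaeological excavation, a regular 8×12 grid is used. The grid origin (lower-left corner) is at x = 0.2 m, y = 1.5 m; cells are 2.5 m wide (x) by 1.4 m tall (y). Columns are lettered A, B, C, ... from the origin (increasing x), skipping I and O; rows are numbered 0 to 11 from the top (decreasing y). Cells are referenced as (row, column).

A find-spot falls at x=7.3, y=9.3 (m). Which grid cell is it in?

Column index: ⌊(7.3 − 0.2) / 2.5⌋ = ⌊2.840⌋ = 2 → column C
Row offset from origin: ⌊(9.3 − 1.5) / 1.4⌋ = ⌊5.571⌋ = 5 → row 6 (counted from top)

(6, C)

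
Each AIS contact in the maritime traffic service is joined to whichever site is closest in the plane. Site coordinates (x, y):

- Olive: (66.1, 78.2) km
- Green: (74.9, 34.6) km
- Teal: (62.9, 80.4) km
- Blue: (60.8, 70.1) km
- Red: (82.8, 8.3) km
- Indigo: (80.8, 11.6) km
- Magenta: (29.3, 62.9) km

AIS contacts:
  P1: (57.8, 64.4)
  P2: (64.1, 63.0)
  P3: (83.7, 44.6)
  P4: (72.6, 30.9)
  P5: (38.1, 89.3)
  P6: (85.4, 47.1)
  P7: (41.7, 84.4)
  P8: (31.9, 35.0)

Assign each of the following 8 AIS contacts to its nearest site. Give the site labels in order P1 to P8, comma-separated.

Blue, Blue, Green, Green, Teal, Green, Teal, Magenta

P1 → Blue (d²=41.49)
P2 → Blue (d²=61.30)
P3 → Green (d²=177.44)
P4 → Green (d²=18.98)
P5 → Teal (d²=694.25)
P6 → Green (d²=266.50)
P7 → Teal (d²=465.44)
P8 → Magenta (d²=785.17)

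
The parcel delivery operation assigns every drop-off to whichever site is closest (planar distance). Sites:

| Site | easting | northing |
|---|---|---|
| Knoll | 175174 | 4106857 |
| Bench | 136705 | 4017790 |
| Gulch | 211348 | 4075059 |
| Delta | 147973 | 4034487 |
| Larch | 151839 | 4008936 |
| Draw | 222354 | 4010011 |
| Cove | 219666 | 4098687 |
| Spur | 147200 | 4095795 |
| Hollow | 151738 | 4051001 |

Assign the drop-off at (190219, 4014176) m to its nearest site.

Draw

Squared distances to each site:
Knoll: 8816119786.000; Bench: 2876809192.000; Gulch: 4153174330.000; Delta: 2197261237.000; Larch: 1500482000.000; Draw: 1050005450.000; Cove: 8009234930.000; Spur: 8512295522.000; Hollow: 2836867986.000.
Minimum at Draw.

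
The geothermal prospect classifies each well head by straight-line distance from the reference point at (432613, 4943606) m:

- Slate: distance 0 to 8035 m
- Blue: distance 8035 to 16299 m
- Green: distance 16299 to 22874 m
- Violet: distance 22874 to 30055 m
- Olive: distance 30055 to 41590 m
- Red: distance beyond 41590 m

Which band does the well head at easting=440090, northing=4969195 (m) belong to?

Distance = √((440090−432613)² + (4969195−4943606)²) = √(55905529.000 + 654796921.000) = 26659.003 m.
22874 ≤ 26659.003 < 30055 → Violet.

Violet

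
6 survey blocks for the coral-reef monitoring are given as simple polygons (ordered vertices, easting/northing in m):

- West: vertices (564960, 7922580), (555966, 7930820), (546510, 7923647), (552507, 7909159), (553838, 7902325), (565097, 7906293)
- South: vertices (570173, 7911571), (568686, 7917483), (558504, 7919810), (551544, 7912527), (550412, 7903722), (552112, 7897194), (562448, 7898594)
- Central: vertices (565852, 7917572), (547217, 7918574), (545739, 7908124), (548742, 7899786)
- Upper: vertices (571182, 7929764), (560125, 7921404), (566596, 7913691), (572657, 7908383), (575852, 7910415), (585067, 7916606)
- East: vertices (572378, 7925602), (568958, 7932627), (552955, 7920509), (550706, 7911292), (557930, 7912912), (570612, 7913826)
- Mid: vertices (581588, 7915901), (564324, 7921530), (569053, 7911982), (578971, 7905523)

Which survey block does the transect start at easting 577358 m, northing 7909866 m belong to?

Cast a ray rightward from (577358, 7909866). For each polygon, the edges (by vertex number in listed order) whose endpoints lie on opposite sides of northing = 7909866, where each meets that height, and whether that is right or left of the point:
West: 3–4 at easting≈552214.4 (left), 6–1 at easting≈565066.9 (left) → 0 crossings.
South: 4–5 at easting≈551201.9 (left), 7–1 at easting≈569158.0 (left) → 0 crossings.
Central: 2–3 at easting≈545985.4 (left), 4–1 at easting≈558438.9 (left) → 0 crossings.
Upper: 3–4 at easting≈570963.6 (left), 4–5 at easting≈574988.8 (left) → 0 crossings.
East: no edge straddles that height → 0 crossings.
Mid: 3–4 at easting≈572302.2 (left), 4–1 at easting≈580066.2 (right) → 1 crossing.
Only Mid has an odd count, so the point is inside Mid.

Mid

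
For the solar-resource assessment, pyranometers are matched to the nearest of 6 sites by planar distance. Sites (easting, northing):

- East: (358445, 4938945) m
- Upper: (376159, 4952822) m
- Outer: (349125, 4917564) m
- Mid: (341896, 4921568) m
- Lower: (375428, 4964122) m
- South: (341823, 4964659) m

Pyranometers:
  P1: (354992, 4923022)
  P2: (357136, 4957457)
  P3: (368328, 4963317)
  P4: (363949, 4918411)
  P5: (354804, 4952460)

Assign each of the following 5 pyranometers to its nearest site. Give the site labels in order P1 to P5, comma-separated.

Outer, South, Lower, Outer, East

P1 → Outer (d²=64211453.00)
P2 → South (d²=286356773.00)
P3 → Lower (d²=51058025.00)
P4 → Outer (d²=220468385.00)
P5 → East (d²=195912106.00)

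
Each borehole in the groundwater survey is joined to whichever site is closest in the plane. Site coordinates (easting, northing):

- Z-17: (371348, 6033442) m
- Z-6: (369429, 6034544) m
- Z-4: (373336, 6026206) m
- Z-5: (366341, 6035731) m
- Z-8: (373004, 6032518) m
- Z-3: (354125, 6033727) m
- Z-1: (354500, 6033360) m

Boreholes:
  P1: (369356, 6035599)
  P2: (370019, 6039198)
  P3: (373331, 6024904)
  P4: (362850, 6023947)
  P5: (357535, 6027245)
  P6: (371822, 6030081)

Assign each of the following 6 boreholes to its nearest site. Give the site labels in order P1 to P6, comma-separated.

Z-6, Z-6, Z-4, Z-4, Z-1, Z-8

P1 → Z-6 (d²=1118354.00)
P2 → Z-6 (d²=22007816.00)
P3 → Z-4 (d²=1695229.00)
P4 → Z-4 (d²=115059277.00)
P5 → Z-1 (d²=46604450.00)
P6 → Z-8 (d²=7336093.00)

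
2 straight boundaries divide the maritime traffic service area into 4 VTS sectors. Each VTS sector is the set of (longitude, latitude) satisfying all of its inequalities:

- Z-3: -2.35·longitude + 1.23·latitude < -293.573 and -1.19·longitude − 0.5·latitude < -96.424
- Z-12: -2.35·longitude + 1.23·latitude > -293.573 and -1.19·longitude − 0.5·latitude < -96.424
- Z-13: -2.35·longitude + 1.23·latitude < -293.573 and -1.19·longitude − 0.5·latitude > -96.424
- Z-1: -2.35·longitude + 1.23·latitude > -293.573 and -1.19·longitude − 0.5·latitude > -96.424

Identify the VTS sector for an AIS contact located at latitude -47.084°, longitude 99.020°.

Z-1

-2.35·99.020 + 1.23·-47.084 = -290.610, which is > -293.573
-1.19·99.020 − 0.5·-47.084 = -94.292, which is > -96.424
This sign pattern matches Z-1.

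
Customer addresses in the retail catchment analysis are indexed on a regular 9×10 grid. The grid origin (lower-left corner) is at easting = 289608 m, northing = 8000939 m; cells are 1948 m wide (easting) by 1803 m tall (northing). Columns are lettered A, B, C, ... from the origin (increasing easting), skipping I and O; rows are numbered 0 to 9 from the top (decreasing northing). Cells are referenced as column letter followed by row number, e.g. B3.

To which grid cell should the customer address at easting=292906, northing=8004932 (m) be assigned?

Column index: ⌊(292906 − 289608) / 1948⌋ = ⌊1.693⌋ = 1 → column B
Row offset from origin: ⌊(8004932 − 8000939) / 1803⌋ = ⌊2.215⌋ = 2 → row 7 (counted from top)

B7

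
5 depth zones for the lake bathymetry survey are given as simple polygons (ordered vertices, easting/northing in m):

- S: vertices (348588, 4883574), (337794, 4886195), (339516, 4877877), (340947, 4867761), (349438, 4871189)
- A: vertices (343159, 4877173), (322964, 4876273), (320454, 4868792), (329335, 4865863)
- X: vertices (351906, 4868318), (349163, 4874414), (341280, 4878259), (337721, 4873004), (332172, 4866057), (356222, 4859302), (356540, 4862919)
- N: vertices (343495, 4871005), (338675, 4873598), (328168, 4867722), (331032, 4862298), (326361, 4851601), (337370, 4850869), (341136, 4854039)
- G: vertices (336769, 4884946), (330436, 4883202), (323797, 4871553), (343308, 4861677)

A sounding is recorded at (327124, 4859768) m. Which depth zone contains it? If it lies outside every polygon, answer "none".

none

Cast a ray rightward from (327124, 4859768). For each polygon, the edges (by vertex number in listed order) whose endpoints lie on opposite sides of northing = 4859768, where each meets that height, and whether that is right or left of the point:
S: no edge straddles that height → 0 crossings.
A: no edge straddles that height → 0 crossings.
X: 5–6 at easting≈354562.9 (right), 6–7 at easting≈356263.0 (right) → 2 crossings.
N: 4–5 at easting≈329927.2 (right), 7–1 at easting≈341932.6 (right) → 2 crossings.
G: no edge straddles that height → 0 crossings.
All counts are even, so the point lies outside every listed polygon.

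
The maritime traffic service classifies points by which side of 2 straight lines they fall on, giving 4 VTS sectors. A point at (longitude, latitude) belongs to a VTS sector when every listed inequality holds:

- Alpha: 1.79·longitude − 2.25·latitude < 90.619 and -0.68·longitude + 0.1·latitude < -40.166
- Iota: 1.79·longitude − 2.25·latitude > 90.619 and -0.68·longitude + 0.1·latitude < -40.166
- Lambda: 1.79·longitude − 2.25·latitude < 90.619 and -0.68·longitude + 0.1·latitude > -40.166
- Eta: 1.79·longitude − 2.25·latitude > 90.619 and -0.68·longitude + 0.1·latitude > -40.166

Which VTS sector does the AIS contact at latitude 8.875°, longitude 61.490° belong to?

1.79·61.490 − 2.25·8.875 = 90.098, which is < 90.619
-0.68·61.490 + 0.1·8.875 = -40.926, which is < -40.166
This sign pattern matches Alpha.

Alpha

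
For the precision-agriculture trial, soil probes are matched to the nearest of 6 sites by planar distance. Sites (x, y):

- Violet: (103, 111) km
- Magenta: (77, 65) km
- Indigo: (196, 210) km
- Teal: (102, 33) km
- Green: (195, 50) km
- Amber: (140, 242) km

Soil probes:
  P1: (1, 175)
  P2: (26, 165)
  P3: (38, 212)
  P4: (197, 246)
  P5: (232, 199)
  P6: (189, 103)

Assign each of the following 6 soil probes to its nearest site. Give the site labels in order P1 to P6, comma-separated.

Violet, Violet, Amber, Indigo, Indigo, Green

P1 → Violet (d²=14500.00)
P2 → Violet (d²=8845.00)
P3 → Amber (d²=11304.00)
P4 → Indigo (d²=1297.00)
P5 → Indigo (d²=1417.00)
P6 → Green (d²=2845.00)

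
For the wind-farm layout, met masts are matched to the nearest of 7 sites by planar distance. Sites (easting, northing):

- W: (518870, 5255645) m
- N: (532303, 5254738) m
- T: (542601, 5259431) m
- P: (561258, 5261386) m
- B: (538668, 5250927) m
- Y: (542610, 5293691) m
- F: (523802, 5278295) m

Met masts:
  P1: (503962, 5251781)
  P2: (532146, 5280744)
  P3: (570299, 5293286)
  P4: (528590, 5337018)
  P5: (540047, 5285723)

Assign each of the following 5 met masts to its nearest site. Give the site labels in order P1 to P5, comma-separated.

W, F, Y, Y, Y

P1 → W (d²=237178960.00)
P2 → F (d²=75619937.00)
P3 → Y (d²=766844746.00)
P4 → Y (d²=2073789329.00)
P5 → Y (d²=70057993.00)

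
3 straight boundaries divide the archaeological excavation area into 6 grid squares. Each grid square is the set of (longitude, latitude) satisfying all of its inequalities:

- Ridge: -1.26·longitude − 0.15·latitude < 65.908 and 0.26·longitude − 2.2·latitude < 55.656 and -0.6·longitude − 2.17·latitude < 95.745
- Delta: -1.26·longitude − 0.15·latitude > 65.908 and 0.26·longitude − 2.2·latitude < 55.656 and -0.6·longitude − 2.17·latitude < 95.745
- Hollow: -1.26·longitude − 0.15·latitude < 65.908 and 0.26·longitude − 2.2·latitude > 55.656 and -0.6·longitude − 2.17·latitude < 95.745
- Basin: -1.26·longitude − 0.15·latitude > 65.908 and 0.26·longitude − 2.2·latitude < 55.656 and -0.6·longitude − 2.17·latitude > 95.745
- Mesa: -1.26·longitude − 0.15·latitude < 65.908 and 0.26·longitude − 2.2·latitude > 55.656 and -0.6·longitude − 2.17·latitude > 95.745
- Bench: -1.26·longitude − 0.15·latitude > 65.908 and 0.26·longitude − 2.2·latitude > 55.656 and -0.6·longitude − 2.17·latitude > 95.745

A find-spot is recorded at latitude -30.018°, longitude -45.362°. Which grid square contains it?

-1.26·-45.362 − 0.15·-30.018 = 61.659, which is < 65.908
0.26·-45.362 − 2.2·-30.018 = 54.245, which is < 55.656
-0.6·-45.362 − 2.17·-30.018 = 92.356, which is < 95.745
This sign pattern matches Ridge.

Ridge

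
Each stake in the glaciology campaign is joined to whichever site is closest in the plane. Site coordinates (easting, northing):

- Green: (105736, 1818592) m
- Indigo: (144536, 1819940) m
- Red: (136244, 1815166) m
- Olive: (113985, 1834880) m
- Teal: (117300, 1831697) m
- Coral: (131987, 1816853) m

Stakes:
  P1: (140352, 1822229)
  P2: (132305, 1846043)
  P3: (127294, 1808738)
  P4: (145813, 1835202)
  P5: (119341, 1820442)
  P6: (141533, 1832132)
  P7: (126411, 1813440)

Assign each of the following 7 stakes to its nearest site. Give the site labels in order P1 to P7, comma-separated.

P1 → Indigo (d²=22745377.00)
P2 → Teal (d²=430957741.00)
P3 → Coral (d²=87877474.00)
P4 → Indigo (d²=234559373.00)
P5 → Teal (d²=130840706.00)
P6 → Indigo (d²=157662873.00)
P7 → Coral (d²=42740345.00)

Indigo, Teal, Coral, Indigo, Teal, Indigo, Coral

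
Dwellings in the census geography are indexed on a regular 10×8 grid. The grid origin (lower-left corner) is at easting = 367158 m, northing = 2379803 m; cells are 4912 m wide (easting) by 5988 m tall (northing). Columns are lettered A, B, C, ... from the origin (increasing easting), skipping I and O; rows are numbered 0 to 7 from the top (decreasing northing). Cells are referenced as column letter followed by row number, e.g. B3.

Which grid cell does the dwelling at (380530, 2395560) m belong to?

Column index: ⌊(380530 − 367158) / 4912⌋ = ⌊2.722⌋ = 2 → column C
Row offset from origin: ⌊(2395560 − 2379803) / 5988⌋ = ⌊2.631⌋ = 2 → row 5 (counted from top)

C5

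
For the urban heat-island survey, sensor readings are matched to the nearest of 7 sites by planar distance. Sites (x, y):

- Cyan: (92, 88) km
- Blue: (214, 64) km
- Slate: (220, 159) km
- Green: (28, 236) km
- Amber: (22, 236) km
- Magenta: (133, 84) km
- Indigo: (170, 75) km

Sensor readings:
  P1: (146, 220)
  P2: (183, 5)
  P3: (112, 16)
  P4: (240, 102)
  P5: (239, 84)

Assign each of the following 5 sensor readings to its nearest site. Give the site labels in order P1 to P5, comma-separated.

P1 → Slate (d²=9197.00)
P2 → Blue (d²=4442.00)
P3 → Magenta (d²=5065.00)
P4 → Blue (d²=2120.00)
P5 → Blue (d²=1025.00)

Slate, Blue, Magenta, Blue, Blue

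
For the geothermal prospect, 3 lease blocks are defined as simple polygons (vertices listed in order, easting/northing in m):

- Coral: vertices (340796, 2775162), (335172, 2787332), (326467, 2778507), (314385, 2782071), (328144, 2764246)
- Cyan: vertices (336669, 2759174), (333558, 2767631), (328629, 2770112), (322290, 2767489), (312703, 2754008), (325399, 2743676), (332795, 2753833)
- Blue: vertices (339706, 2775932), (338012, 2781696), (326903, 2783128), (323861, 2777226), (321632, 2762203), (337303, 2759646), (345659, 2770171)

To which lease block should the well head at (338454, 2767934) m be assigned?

Cast a ray rightward from (338454, 2767934). For each polygon, the edges (by vertex number in listed order) whose endpoints lie on opposite sides of northing = 2767934, where each meets that height, and whether that is right or left of the point:
Coral: 4–5 at easting≈325297.3 (left), 5–1 at easting≈332418.5 (left) → 0 crossings.
Cyan: 2–3 at easting≈332956.0 (left), 3–4 at easting≈323365.4 (left) → 0 crossings.
Blue: 4–5 at easting≈322482.3 (left), 6–7 at easting≈343883.0 (right) → 1 crossing.
Only Blue has an odd count, so the point is inside Blue.

Blue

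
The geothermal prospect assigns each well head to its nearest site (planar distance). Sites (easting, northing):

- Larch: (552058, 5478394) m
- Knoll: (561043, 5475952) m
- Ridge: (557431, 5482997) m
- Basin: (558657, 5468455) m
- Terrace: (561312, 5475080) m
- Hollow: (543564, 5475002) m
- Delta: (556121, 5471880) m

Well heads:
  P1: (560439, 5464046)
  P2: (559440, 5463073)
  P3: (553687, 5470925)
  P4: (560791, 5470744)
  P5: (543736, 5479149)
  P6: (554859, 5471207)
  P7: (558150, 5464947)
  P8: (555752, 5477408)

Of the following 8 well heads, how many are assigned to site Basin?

P1 → Basin
P2 → Basin
P3 → Delta
P4 → Basin
P5 → Hollow
P6 → Delta
P7 → Basin
P8 → Larch
4 of the 8 go to Basin.

4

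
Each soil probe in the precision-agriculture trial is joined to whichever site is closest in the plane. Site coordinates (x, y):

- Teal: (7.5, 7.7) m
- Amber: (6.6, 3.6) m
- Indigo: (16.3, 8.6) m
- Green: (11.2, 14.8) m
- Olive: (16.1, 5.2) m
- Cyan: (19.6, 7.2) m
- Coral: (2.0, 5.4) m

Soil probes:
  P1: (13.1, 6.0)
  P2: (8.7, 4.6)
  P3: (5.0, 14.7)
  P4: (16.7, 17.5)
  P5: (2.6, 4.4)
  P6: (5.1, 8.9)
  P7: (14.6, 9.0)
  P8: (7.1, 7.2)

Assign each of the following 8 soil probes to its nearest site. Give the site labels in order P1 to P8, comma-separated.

Olive, Amber, Green, Green, Coral, Teal, Indigo, Teal

P1 → Olive (d²=9.64)
P2 → Amber (d²=5.41)
P3 → Green (d²=38.45)
P4 → Green (d²=37.54)
P5 → Coral (d²=1.36)
P6 → Teal (d²=7.20)
P7 → Indigo (d²=3.05)
P8 → Teal (d²=0.41)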